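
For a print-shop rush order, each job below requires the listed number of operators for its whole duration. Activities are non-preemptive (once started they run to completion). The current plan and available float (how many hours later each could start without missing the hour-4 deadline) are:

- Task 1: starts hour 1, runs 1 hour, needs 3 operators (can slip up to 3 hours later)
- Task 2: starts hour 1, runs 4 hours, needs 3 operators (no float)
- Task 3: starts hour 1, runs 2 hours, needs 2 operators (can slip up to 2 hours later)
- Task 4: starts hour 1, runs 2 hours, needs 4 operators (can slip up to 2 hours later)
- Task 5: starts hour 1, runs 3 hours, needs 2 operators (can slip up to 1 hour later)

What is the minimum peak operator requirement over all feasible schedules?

9

Early-start (Task 1@1, Task 2@1, Task 3@1, Task 4@1, Task 5@1) gives peak 14: h1:14  h2:11  h3:5  h4:3.
Shift Task 4→3, Task 5→2.
Schedule Task 1@1, Task 2@1, Task 3@1, Task 4@3, Task 5@2: h1:8  h2:7  h3:9  h4:9 — peak 9.
Total operator-hours = 33 over 4 hours ⇒ peak ≥ ⌈33/4⌉ = 9, so 9 is optimal.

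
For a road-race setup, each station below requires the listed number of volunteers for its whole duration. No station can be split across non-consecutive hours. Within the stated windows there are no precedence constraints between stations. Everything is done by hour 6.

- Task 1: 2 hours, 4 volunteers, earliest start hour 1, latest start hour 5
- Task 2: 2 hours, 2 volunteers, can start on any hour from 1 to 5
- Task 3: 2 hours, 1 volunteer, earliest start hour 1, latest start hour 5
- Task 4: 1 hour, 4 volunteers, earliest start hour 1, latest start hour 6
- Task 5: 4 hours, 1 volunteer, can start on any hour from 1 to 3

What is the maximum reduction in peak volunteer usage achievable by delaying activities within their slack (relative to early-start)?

Early-start peak: h1:12  h2:8  h3:1  h4:1  h5:0  h6:0 ⇒ 12.
Leveled (Task 1@1, Task 2@3, Task 3@1, Task 4@5, Task 5@3): h1:5  h2:5  h3:3  h4:3  h5:5  h6:1 ⇒ 5.
Reduction 12 − 5 = 7.

7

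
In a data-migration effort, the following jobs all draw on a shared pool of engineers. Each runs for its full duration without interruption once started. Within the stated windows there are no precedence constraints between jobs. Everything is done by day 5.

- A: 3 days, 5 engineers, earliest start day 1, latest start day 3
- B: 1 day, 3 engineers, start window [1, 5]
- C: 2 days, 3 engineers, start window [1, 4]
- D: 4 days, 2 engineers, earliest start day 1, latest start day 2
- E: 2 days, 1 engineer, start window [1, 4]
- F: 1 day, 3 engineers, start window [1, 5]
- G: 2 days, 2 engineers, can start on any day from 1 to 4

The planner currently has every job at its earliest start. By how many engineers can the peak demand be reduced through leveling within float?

10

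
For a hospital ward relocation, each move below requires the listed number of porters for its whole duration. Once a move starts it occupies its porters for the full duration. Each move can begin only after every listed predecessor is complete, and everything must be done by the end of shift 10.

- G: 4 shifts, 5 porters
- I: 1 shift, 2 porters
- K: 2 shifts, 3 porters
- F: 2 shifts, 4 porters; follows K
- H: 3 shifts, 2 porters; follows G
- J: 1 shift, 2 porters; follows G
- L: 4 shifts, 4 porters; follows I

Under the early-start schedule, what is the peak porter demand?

13

Early-start schedule: G@1, I@1, K@1, F@3, H@5, J@5, L@2.
Load per shift: shift 1: 10, shift 2: 12, shift 3: 13, shift 4: 13, shift 5: 8, shift 6: 2, shift 7: 2, shift 8: 0, shift 9: 0, shift 10: 0.
Peak is 13.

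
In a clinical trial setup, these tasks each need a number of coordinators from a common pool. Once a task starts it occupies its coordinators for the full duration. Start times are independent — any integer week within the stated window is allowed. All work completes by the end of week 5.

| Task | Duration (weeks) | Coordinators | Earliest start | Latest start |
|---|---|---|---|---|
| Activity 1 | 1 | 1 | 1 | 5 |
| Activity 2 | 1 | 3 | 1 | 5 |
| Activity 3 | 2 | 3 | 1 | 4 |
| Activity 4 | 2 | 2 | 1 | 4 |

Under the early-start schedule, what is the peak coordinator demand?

Early-start schedule: Activity 1@1, Activity 2@1, Activity 3@1, Activity 4@1.
Load per week: week 1: 9, week 2: 5, week 3: 0, week 4: 0, week 5: 0.
Peak is 9.

9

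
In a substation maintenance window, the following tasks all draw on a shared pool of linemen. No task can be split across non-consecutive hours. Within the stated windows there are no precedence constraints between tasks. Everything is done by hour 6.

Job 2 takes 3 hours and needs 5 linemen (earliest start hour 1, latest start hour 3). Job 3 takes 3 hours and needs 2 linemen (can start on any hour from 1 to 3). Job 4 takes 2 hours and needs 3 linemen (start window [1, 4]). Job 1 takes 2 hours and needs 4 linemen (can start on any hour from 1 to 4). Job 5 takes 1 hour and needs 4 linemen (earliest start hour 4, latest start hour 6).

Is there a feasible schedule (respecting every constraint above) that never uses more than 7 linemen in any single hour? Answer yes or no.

Schedule Job 2@1, Job 3@1, Job 4@4, Job 1@4, Job 5@6: h1:7  h2:7  h3:7  h4:7  h5:7  h6:4 — peak 7 ≤ 7.

yes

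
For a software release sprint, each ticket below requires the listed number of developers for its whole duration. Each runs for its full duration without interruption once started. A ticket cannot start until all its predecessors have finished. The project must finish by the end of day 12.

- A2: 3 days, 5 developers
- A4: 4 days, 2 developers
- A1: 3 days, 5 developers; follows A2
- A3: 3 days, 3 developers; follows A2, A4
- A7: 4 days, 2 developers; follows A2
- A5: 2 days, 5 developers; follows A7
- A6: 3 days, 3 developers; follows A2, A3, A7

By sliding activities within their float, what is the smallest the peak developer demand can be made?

8

Early-start (A2@1, A4@1, A1@4, A3@5, A7@4, A5@8, A6@8) gives peak 10: d1:7  d2:7  d3:7  d4:9  d5:10  d6:10  d7:5  d8:8  d9:8  d10:3  d11:0  d12:0.
Shift A3→7, A7→5, A5→9, A6→10.
Schedule A2@1, A4@1, A1@4, A3@7, A7@5, A5@9, A6@10: d1:7  d2:7  d3:7  d4:7  d5:7  d6:7  d7:5  d8:5  d9:8  d10:8  d11:3  d12:3 — peak 8.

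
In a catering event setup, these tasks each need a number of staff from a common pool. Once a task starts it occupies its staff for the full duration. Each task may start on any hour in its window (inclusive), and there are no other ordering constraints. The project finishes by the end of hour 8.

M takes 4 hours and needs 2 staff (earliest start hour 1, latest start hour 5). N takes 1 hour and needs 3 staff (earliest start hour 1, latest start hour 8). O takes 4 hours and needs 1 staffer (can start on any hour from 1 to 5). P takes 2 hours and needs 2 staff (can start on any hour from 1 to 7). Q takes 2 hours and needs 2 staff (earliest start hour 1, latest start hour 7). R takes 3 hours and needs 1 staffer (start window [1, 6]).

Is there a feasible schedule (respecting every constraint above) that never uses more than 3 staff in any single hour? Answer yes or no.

Total staffer-hours = 26; over 8 hours the average is 26/8 > 3, so some hour must exceed 3.

no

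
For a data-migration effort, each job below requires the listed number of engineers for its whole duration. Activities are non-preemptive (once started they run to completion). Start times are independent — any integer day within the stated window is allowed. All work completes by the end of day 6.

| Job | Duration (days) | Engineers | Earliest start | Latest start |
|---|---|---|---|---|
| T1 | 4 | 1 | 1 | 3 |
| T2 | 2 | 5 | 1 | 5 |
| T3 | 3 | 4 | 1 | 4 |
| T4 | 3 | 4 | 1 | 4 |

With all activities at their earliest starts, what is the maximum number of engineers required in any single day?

Early-start schedule: T1@1, T2@1, T3@1, T4@1.
Load per day: day 1: 14, day 2: 14, day 3: 9, day 4: 1, day 5: 0, day 6: 0.
Peak is 14.

14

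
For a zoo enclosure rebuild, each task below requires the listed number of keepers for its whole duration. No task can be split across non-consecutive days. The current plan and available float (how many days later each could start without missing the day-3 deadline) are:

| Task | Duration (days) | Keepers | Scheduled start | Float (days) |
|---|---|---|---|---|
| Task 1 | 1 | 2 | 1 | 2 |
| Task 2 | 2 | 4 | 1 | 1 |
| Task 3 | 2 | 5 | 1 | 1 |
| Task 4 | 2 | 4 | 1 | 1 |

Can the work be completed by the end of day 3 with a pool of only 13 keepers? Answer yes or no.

Schedule Task 1@1, Task 2@1, Task 3@1, Task 4@2: d1:11  d2:13  d3:4 — peak 13 ≤ 13.

yes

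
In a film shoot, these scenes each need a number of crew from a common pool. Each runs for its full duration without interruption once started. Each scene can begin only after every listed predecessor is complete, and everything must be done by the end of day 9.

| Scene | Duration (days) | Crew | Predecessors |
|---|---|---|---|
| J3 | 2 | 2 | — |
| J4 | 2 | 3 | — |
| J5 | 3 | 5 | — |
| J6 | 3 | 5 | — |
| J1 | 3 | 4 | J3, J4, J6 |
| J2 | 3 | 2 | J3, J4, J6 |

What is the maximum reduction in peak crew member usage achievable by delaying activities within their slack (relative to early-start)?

Early-start peak: d1:15  d2:15  d3:10  d4:6  d5:6  d6:6  d7:0  d8:0  d9:0 ⇒ 15.
Leveled (J3@1, J4@3, J5@1, J6@4, J1@7, J2@7): d1:7  d2:7  d3:8  d4:8  d5:5  d6:5  d7:6  d8:6  d9:6 ⇒ 8.
Reduction 15 − 8 = 7.

7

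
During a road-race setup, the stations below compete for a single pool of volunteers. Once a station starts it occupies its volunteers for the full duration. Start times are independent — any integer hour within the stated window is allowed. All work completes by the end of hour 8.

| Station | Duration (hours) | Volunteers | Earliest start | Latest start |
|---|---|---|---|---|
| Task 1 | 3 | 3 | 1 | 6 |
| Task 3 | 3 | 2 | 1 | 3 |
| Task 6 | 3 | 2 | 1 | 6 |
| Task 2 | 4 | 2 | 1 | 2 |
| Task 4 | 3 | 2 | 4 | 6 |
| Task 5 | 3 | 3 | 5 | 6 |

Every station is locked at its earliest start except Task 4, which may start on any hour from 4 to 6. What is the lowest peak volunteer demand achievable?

9

Task 4@4: h1:9  h2:9  h3:9  h4:4  h5:5  h6:5  h7:3  h8:0 → peak 9
Task 4@5: h1:9  h2:9  h3:9  h4:2  h5:5  h6:5  h7:5  h8:0 → peak 9
Task 4@6: h1:9  h2:9  h3:9  h4:2  h5:3  h6:5  h7:5  h8:2 → peak 9
Best is Task 4@4, peak 9.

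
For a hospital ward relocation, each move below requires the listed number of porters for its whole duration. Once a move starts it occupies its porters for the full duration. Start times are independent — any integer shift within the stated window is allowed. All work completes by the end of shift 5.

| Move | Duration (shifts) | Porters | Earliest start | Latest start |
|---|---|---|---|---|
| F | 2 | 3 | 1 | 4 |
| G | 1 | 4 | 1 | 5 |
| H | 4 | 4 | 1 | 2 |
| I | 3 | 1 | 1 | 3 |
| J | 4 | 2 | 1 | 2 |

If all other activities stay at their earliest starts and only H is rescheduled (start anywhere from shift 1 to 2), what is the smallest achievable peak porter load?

H@1: s1:14  s2:10  s3:7  s4:6  s5:0 → peak 14
H@2: s1:10  s2:10  s3:7  s4:6  s5:4 → peak 10
Best is H@2, peak 10.

10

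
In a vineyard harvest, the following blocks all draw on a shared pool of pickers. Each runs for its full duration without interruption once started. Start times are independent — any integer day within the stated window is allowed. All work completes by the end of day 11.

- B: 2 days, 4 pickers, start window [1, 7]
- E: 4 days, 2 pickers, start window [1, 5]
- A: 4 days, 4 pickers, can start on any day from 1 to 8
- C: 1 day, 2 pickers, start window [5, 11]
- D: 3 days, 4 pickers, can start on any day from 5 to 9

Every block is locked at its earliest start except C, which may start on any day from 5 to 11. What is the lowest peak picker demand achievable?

10

C@5: d1:10  d2:10  d3:6  d4:6  d5:6  d6:4  d7:4  d8:0  d9:0  d10:0  d11:0 → peak 10
C@6: d1:10  d2:10  d3:6  d4:6  d5:4  d6:6  d7:4  d8:0  d9:0  d10:0  d11:0 → peak 10
C@7: d1:10  d2:10  d3:6  d4:6  d5:4  d6:4  d7:6  d8:0  d9:0  d10:0  d11:0 → peak 10
C@8: d1:10  d2:10  d3:6  d4:6  d5:4  d6:4  d7:4  d8:2  d9:0  d10:0  d11:0 → peak 10
C@9: d1:10  d2:10  d3:6  d4:6  d5:4  d6:4  d7:4  d8:0  d9:2  d10:0  d11:0 → peak 10
C@10: d1:10  d2:10  d3:6  d4:6  d5:4  d6:4  d7:4  d8:0  d9:0  d10:2  d11:0 → peak 10
C@11: d1:10  d2:10  d3:6  d4:6  d5:4  d6:4  d7:4  d8:0  d9:0  d10:0  d11:2 → peak 10
Best is C@5, peak 10.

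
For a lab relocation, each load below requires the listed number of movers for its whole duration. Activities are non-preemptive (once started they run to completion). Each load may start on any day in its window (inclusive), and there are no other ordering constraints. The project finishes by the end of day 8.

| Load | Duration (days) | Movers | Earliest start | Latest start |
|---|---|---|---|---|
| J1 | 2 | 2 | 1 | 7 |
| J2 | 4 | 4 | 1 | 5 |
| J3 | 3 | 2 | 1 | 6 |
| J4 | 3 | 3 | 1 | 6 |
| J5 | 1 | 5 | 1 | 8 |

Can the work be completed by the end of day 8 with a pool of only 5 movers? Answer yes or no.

The minimum achievable peak is 6; 5 < 6, so no feasible schedule stays within the cap.

no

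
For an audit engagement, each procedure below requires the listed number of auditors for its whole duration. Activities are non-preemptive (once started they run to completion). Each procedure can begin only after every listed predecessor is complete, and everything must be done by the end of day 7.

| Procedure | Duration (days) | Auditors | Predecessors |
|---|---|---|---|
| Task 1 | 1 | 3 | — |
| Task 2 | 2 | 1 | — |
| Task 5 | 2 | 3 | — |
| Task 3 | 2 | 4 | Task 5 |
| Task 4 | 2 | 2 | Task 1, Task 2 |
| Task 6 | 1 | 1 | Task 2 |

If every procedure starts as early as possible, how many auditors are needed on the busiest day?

7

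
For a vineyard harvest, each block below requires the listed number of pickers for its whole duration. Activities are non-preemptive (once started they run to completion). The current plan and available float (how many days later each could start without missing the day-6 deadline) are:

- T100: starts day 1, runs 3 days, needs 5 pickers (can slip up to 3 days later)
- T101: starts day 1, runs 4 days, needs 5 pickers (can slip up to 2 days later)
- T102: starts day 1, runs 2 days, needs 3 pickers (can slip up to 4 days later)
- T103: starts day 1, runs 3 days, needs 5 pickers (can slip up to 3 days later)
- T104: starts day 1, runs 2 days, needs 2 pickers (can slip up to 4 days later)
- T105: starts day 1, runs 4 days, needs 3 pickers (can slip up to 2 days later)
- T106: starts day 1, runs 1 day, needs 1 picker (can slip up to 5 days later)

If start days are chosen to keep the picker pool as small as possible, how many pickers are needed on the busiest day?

13

Early-start (T100@1, T101@1, T102@1, T103@1, T104@1, T105@1, T106@1) gives peak 24: d1:24  d2:23  d3:18  d4:8  d5:0  d6:0.
Shift T103→4, T104→5, T105→3, T106→5.
Schedule T100@1, T101@1, T102@1, T103@4, T104@5, T105@3, T106@5: d1:13  d2:13  d3:13  d4:13  d5:11  d6:10 — peak 13.
Total picker-days = 73 over 6 days ⇒ peak ≥ ⌈73/6⌉ = 13, so 13 is optimal.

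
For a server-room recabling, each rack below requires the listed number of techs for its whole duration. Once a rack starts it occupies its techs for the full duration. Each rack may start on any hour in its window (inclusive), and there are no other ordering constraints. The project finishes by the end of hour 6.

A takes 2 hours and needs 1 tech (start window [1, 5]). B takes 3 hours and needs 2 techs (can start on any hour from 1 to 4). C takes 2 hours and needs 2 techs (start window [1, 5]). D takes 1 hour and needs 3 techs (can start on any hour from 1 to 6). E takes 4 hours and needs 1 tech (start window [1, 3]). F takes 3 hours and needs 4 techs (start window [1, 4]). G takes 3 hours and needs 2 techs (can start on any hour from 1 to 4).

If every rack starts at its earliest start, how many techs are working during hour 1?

At early start, hour 1 has: A, B, C, D, E, F, G.
Demand: 1 + 2 + 2 + 3 + 1 + 4 + 2 = 15.

15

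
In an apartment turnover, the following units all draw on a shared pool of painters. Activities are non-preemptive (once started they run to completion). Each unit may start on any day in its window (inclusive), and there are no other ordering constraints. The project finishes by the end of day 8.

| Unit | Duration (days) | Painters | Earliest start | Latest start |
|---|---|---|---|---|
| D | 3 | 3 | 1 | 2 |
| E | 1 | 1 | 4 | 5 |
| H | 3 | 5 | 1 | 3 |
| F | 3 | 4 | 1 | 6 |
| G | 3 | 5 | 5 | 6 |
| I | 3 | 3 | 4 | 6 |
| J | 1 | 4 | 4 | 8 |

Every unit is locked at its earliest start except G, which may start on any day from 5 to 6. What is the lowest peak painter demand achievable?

12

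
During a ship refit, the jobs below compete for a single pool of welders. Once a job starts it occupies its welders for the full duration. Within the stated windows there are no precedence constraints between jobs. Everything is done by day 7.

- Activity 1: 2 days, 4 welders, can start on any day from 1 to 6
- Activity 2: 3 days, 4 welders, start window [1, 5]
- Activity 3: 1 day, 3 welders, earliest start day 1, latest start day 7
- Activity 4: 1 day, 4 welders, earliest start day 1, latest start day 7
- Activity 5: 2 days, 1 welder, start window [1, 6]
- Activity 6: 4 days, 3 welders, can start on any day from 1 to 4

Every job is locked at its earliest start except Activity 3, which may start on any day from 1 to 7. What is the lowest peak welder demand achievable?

16

Activity 3@1: d1:19  d2:12  d3:7  d4:3  d5:0  d6:0  d7:0 → peak 19
Activity 3@2: d1:16  d2:15  d3:7  d4:3  d5:0  d6:0  d7:0 → peak 16
Activity 3@3: d1:16  d2:12  d3:10  d4:3  d5:0  d6:0  d7:0 → peak 16
Activity 3@4: d1:16  d2:12  d3:7  d4:6  d5:0  d6:0  d7:0 → peak 16
Activity 3@5: d1:16  d2:12  d3:7  d4:3  d5:3  d6:0  d7:0 → peak 16
Activity 3@6: d1:16  d2:12  d3:7  d4:3  d5:0  d6:3  d7:0 → peak 16
Activity 3@7: d1:16  d2:12  d3:7  d4:3  d5:0  d6:0  d7:3 → peak 16
Best is Activity 3@2, peak 16.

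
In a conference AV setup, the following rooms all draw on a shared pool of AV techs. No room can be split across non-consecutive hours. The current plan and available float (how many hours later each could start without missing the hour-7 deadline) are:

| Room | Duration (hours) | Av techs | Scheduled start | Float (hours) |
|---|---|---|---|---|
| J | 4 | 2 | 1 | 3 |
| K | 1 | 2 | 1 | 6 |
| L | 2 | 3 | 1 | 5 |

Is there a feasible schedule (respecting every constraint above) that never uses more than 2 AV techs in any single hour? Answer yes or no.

Total AV tech-hours = 16; over 7 hours the average is 16/7 > 2, so some hour must exceed 2.

no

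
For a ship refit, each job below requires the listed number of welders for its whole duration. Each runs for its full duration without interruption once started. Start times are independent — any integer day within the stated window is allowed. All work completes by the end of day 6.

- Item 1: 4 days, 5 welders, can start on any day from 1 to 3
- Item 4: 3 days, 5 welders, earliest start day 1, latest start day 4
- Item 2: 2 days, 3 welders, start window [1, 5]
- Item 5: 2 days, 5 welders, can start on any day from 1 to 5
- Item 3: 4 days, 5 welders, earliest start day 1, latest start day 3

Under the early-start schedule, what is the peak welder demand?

Early-start schedule: Item 1@1, Item 4@1, Item 2@1, Item 5@1, Item 3@1.
Load per day: day 1: 23, day 2: 23, day 3: 15, day 4: 10, day 5: 0, day 6: 0.
Peak is 23.

23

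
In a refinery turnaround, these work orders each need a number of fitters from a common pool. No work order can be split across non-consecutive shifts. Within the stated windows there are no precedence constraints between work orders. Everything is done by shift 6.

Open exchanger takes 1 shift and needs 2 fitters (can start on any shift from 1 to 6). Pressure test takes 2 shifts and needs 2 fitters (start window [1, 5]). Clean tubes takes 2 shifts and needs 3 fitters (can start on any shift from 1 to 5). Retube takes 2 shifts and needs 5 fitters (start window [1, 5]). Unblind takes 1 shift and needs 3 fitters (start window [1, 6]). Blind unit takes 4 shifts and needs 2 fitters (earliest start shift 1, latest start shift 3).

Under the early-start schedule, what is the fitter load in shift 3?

At early start, shift 3 has: Blind unit.
Demand: 2 = 2.

2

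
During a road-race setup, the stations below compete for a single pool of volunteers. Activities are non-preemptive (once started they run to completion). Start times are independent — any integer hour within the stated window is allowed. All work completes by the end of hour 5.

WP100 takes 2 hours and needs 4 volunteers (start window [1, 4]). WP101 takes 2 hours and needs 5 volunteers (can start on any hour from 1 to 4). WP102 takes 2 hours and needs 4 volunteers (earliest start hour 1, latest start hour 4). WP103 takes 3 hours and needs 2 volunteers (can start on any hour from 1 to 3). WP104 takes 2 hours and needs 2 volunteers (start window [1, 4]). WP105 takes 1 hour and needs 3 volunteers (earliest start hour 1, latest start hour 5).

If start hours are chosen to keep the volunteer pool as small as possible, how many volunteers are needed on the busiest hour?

Early-start (WP100@1, WP101@1, WP102@1, WP103@1, WP104@1, WP105@1) gives peak 20: h1:20  h2:17  h3:2  h4:0  h5:0.
Shift WP102→3, WP103→3, WP104→3, WP105→5.
Schedule WP100@1, WP101@1, WP102@3, WP103@3, WP104@3, WP105@5: h1:9  h2:9  h3:8  h4:8  h5:5 — peak 9.

9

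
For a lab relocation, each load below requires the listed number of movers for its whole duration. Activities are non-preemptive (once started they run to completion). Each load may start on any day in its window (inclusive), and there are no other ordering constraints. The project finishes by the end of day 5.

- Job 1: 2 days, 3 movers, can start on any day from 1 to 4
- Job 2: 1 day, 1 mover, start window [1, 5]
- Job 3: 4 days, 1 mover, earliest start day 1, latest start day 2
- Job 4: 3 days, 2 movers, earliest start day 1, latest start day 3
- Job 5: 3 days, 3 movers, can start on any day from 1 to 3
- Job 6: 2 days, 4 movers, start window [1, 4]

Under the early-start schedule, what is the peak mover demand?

Early-start schedule: Job 1@1, Job 2@1, Job 3@1, Job 4@1, Job 5@1, Job 6@1.
Load per day: day 1: 14, day 2: 13, day 3: 6, day 4: 1, day 5: 0.
Peak is 14.

14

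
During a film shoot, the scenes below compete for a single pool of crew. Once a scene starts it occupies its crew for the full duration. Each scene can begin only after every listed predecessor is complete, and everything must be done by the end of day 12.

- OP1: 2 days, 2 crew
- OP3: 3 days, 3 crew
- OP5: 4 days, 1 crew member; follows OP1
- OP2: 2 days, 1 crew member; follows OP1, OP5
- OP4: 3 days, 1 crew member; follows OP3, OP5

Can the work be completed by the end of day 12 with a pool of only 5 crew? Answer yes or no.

yes

Schedule OP1@1, OP3@3, OP5@6, OP2@10, OP4@10: d1:2  d2:2  d3:3  d4:3  d5:3  d6:1  d7:1  d8:1  d9:1  d10:2  d11:2  d12:1 — peak 3 ≤ 5.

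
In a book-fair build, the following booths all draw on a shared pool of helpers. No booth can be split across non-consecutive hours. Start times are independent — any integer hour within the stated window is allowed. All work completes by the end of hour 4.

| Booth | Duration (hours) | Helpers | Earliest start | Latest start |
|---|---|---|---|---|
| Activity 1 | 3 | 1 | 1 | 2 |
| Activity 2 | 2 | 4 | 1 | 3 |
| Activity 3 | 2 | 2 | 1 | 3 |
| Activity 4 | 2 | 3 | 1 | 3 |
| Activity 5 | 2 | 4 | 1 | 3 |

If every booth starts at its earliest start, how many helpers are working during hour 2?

14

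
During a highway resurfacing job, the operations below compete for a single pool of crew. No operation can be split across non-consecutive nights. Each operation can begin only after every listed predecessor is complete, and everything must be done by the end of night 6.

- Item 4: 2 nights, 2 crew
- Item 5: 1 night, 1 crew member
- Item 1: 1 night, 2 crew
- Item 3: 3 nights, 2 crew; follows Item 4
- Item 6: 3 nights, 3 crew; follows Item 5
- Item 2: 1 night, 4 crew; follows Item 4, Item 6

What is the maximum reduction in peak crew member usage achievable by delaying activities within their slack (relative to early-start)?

1

Early-start peak: n1:5  n2:5  n3:5  n4:5  n5:6  n6:0 ⇒ 6.
Leveled (Item 4@1, Item 5@1, Item 1@1, Item 3@3, Item 6@2, Item 2@6): n1:5  n2:5  n3:5  n4:5  n5:2  n6:4 ⇒ 5.
Reduction 6 − 5 = 1.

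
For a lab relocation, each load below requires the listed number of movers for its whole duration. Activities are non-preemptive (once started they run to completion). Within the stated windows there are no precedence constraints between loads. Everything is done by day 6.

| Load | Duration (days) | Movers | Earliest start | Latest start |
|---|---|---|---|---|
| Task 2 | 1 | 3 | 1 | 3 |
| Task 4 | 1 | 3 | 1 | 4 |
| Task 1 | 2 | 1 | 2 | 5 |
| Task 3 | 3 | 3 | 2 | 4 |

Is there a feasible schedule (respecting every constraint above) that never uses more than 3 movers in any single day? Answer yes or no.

The minimum achievable peak is 4; 3 < 4, so no feasible schedule stays within the cap.

no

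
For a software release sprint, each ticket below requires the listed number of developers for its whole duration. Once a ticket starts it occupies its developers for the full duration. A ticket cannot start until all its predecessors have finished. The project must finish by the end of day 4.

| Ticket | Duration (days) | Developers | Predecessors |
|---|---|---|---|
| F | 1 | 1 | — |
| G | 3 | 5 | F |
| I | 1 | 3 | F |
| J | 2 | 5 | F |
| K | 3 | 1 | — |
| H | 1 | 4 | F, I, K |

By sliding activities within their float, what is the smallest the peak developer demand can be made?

Schedule F@1, G@2, I@2, J@2, K@1, H@4: d1:2  d2:14  d3:11  d4:9 — peak 14.
No arrangement of the 4 feasible schedules does better.

14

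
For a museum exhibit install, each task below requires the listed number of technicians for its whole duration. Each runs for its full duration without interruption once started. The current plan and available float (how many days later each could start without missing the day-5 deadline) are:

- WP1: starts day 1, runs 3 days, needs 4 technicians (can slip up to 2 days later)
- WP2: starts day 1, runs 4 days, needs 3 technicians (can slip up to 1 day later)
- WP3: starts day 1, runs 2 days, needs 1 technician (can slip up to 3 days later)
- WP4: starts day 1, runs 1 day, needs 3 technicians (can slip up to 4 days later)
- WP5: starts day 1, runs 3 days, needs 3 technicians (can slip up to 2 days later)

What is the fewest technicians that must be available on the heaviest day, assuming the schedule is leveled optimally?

Early-start (WP1@1, WP2@1, WP3@1, WP4@1, WP5@1) gives peak 14: d1:14  d2:11  d3:10  d4:3  d5:0.
Shift WP4→4, WP5→3.
Schedule WP1@1, WP2@1, WP3@1, WP4@4, WP5@3: d1:8  d2:8  d3:10  d4:9  d5:3 — peak 10.

10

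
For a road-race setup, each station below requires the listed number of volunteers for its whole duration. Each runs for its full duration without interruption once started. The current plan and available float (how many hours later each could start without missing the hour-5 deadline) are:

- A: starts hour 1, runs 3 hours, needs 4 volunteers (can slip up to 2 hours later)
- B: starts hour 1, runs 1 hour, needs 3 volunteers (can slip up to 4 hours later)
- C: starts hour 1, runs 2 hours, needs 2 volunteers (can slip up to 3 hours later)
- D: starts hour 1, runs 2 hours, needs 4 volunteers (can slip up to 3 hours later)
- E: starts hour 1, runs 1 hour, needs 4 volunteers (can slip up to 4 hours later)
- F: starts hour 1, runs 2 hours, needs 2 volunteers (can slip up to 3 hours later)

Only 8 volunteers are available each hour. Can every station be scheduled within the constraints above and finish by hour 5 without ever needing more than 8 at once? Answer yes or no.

yes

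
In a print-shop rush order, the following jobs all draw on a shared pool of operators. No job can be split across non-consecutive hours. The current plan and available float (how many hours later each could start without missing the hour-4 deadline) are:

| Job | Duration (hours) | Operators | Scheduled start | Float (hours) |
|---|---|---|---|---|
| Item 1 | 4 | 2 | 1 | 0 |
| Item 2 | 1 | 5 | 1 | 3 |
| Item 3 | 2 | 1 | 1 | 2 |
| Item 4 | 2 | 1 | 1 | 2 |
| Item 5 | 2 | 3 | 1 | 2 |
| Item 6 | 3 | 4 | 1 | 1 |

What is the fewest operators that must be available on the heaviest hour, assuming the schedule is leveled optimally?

9

Early-start (Item 1@1, Item 2@1, Item 3@1, Item 4@1, Item 5@1, Item 6@1) gives peak 16: h1:16  h2:11  h3:6  h4:2.
Shift Item 5→3, Item 6→2.
Schedule Item 1@1, Item 2@1, Item 3@1, Item 4@1, Item 5@3, Item 6@2: h1:9  h2:8  h3:9  h4:9 — peak 9.
Total operator-hours = 35 over 4 hours ⇒ peak ≥ ⌈35/4⌉ = 9, so 9 is optimal.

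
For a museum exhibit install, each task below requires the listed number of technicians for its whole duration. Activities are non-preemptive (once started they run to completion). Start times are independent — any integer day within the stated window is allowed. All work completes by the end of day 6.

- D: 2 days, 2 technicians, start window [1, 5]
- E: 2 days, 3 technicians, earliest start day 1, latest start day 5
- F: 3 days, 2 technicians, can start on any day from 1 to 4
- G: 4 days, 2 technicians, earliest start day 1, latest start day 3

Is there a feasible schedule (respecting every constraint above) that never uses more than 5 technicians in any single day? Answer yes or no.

Schedule D@1, E@1, F@3, G@3: d1:5  d2:5  d3:4  d4:4  d5:4  d6:2 — peak 5 ≤ 5.

yes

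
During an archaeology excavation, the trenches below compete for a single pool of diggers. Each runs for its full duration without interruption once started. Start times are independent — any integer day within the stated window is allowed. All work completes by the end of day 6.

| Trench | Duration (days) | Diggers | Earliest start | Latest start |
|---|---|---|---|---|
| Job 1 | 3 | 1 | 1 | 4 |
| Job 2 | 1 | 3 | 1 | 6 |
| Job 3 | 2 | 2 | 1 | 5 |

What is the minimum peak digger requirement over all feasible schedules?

3

Early-start (Job 1@1, Job 2@1, Job 3@1) gives peak 6: d1:6  d2:3  d3:1  d4:0  d5:0  d6:0.
Shift Job 2→4.
Schedule Job 1@1, Job 2@4, Job 3@1: d1:3  d2:3  d3:1  d4:3  d5:0  d6:0 — peak 3.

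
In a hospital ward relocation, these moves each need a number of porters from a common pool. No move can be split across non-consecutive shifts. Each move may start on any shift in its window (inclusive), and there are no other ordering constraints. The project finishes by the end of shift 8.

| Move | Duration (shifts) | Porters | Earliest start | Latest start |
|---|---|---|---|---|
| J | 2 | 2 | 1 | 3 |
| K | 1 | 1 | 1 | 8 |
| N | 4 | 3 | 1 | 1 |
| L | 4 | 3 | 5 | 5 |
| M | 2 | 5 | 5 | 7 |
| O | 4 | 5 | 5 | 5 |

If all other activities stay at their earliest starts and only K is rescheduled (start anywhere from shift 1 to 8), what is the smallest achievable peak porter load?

K@1: s1:6  s2:5  s3:3  s4:3  s5:13  s6:13  s7:8  s8:8 → peak 13
K@2: s1:5  s2:6  s3:3  s4:3  s5:13  s6:13  s7:8  s8:8 → peak 13
K@3: s1:5  s2:5  s3:4  s4:3  s5:13  s6:13  s7:8  s8:8 → peak 13
K@4: s1:5  s2:5  s3:3  s4:4  s5:13  s6:13  s7:8  s8:8 → peak 13
K@5: s1:5  s2:5  s3:3  s4:3  s5:14  s6:13  s7:8  s8:8 → peak 14
K@6: s1:5  s2:5  s3:3  s4:3  s5:13  s6:14  s7:8  s8:8 → peak 14
K@7: s1:5  s2:5  s3:3  s4:3  s5:13  s6:13  s7:9  s8:8 → peak 13
K@8: s1:5  s2:5  s3:3  s4:3  s5:13  s6:13  s7:8  s8:9 → peak 13
Best is K@1, peak 13.

13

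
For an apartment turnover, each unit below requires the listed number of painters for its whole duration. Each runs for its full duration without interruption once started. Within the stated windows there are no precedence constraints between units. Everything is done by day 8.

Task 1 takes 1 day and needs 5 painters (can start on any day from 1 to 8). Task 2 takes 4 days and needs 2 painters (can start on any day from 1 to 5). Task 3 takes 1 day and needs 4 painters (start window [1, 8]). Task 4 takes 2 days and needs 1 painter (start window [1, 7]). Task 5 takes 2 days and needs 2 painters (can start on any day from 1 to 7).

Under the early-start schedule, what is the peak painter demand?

Early-start schedule: Task 1@1, Task 2@1, Task 3@1, Task 4@1, Task 5@1.
Load per day: day 1: 14, day 2: 5, day 3: 2, day 4: 2, day 5: 0, day 6: 0, day 7: 0, day 8: 0.
Peak is 14.

14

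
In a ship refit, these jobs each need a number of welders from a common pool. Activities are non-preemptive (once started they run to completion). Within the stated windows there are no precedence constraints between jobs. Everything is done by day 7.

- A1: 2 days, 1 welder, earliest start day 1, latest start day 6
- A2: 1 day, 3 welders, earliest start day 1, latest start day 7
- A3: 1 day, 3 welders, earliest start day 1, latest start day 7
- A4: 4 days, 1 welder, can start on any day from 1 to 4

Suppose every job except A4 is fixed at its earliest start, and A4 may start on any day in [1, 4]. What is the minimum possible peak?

7

A4@1: d1:8  d2:2  d3:1  d4:1  d5:0  d6:0  d7:0 → peak 8
A4@2: d1:7  d2:2  d3:1  d4:1  d5:1  d6:0  d7:0 → peak 7
A4@3: d1:7  d2:1  d3:1  d4:1  d5:1  d6:1  d7:0 → peak 7
A4@4: d1:7  d2:1  d3:0  d4:1  d5:1  d6:1  d7:1 → peak 7
Best is A4@2, peak 7.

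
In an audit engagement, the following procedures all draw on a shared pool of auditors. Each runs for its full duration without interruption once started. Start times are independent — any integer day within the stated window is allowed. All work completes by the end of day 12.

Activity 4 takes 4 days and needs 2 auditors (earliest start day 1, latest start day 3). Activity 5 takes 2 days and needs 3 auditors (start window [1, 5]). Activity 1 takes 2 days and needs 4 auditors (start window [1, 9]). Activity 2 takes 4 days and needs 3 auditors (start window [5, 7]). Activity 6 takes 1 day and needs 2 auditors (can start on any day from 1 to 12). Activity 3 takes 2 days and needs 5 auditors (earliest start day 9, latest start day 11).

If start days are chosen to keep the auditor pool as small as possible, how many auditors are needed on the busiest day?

Early-start (Activity 4@1, Activity 5@1, Activity 1@1, Activity 2@5, Activity 6@1, Activity 3@9) gives peak 11: d1:11  d2:9  d3:2  d4:2  d5:3  d6:3  d7:3  d8:3  d9:5  d10:5  d11:0  d12:0.
Shift Activity 1→5, Activity 2→7, Activity 6→3, Activity 3→11.
Schedule Activity 4@1, Activity 5@1, Activity 1@5, Activity 2@7, Activity 6@3, Activity 3@11: d1:5  d2:5  d3:4  d4:2  d5:4  d6:4  d7:3  d8:3  d9:3  d10:3  d11:5  d12:5 — peak 5.

5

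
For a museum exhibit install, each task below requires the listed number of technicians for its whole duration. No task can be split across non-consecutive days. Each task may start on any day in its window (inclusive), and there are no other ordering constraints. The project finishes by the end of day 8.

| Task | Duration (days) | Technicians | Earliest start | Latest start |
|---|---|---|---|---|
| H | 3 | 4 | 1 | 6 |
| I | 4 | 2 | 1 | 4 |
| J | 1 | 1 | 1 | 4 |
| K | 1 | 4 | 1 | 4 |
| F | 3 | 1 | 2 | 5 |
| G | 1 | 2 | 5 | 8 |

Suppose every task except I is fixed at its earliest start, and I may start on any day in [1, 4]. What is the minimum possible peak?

9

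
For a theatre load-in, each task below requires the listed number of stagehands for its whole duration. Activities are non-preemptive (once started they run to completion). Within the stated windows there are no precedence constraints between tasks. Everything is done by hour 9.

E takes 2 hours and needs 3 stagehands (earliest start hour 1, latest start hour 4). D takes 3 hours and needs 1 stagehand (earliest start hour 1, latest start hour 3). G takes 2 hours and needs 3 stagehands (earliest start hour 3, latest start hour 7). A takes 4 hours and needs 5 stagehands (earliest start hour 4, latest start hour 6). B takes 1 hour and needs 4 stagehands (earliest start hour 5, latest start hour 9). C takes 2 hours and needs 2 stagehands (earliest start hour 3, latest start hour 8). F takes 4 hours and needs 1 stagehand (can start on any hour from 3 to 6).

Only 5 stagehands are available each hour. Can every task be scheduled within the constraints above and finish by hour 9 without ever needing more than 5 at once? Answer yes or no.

no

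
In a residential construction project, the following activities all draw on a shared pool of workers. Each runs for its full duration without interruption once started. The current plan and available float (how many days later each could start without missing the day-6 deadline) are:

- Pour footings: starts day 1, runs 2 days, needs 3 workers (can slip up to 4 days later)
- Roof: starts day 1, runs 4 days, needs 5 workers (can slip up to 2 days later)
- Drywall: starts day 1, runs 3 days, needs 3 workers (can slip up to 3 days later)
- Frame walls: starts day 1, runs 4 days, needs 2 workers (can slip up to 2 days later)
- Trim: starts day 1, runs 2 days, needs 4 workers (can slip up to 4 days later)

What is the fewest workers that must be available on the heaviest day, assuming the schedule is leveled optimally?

10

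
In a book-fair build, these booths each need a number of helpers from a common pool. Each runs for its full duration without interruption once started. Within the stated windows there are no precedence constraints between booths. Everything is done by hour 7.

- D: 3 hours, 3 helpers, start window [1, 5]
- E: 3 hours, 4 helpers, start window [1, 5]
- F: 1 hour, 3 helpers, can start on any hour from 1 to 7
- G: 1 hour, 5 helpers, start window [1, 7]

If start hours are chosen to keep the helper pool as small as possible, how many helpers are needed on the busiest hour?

6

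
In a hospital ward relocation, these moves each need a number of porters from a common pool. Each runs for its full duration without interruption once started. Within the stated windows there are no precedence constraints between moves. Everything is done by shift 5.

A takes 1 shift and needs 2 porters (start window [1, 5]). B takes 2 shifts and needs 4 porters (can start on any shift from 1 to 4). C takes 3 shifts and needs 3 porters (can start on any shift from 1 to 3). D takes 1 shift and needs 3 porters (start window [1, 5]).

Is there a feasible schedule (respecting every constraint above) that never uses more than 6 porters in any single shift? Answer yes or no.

yes

Schedule A@1, B@1, C@3, D@3: s1:6  s2:4  s3:6  s4:3  s5:3 — peak 6 ≤ 6.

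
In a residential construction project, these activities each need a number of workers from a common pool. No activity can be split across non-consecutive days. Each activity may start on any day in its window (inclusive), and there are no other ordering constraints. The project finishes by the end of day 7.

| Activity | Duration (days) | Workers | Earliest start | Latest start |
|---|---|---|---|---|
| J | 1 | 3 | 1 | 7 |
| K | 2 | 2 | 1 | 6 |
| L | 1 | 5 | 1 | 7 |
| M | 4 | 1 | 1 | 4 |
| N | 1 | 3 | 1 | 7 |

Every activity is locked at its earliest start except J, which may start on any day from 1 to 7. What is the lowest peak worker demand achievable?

J@1: d1:14  d2:3  d3:1  d4:1  d5:0  d6:0  d7:0 → peak 14
J@2: d1:11  d2:6  d3:1  d4:1  d5:0  d6:0  d7:0 → peak 11
J@3: d1:11  d2:3  d3:4  d4:1  d5:0  d6:0  d7:0 → peak 11
J@4: d1:11  d2:3  d3:1  d4:4  d5:0  d6:0  d7:0 → peak 11
J@5: d1:11  d2:3  d3:1  d4:1  d5:3  d6:0  d7:0 → peak 11
J@6: d1:11  d2:3  d3:1  d4:1  d5:0  d6:3  d7:0 → peak 11
J@7: d1:11  d2:3  d3:1  d4:1  d5:0  d6:0  d7:3 → peak 11
Best is J@2, peak 11.

11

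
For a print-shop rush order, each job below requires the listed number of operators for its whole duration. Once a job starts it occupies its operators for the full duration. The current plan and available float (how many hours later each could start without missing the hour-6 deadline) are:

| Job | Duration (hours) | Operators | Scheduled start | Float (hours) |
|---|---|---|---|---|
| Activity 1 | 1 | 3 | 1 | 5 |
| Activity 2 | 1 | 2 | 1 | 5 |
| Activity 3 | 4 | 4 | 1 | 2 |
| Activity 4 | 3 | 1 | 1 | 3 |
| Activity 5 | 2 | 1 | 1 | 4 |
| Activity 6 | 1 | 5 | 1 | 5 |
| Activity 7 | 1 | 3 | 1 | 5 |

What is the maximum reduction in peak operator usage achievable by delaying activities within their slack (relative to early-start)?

13

Early-start peak: h1:19  h2:6  h3:5  h4:4  h5:0  h6:0 ⇒ 19.
Leveled (Activity 1@1, Activity 2@2, Activity 3@2, Activity 4@3, Activity 5@3, Activity 6@6, Activity 7@1): h1:6  h2:6  h3:6  h4:6  h5:5  h6:5 ⇒ 6.
Reduction 19 − 6 = 13.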